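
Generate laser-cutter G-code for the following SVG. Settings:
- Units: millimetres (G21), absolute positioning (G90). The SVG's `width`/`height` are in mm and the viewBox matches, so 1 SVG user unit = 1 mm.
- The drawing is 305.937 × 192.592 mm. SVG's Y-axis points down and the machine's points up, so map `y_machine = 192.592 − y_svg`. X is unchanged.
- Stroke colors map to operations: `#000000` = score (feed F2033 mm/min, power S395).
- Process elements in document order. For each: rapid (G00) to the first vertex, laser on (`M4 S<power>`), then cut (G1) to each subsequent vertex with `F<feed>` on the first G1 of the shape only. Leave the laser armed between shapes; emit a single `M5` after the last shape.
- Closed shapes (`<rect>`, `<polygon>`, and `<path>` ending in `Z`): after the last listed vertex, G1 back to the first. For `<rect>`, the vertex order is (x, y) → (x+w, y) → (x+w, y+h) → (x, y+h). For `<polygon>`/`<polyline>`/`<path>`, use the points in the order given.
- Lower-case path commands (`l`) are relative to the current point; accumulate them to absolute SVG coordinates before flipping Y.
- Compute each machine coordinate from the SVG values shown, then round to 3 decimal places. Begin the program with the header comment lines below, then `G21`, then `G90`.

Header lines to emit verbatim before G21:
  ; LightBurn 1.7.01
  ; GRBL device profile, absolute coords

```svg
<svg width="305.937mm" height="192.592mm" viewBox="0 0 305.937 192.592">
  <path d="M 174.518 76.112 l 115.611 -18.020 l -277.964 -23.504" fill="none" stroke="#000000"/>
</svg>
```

viewBox `0 0 305.937 192.592` with mm width/height → 1 unit = 1 mm. Flip: y_m = 192.592 − y_svg.

**Shape 1** — `<path>` open polyline, stroke `#000000` → score (S395, F2033). Machine vertices: (174.518,116.480) → (290.129,134.500) → (12.165,158.004). Open path.

; LightBurn 1.7.01
; GRBL device profile, absolute coords
G21
G90
G00 X174.518 Y116.480
M4 S395
G1 X290.129 Y134.500 F2033
G1 X12.165 Y158.004
M5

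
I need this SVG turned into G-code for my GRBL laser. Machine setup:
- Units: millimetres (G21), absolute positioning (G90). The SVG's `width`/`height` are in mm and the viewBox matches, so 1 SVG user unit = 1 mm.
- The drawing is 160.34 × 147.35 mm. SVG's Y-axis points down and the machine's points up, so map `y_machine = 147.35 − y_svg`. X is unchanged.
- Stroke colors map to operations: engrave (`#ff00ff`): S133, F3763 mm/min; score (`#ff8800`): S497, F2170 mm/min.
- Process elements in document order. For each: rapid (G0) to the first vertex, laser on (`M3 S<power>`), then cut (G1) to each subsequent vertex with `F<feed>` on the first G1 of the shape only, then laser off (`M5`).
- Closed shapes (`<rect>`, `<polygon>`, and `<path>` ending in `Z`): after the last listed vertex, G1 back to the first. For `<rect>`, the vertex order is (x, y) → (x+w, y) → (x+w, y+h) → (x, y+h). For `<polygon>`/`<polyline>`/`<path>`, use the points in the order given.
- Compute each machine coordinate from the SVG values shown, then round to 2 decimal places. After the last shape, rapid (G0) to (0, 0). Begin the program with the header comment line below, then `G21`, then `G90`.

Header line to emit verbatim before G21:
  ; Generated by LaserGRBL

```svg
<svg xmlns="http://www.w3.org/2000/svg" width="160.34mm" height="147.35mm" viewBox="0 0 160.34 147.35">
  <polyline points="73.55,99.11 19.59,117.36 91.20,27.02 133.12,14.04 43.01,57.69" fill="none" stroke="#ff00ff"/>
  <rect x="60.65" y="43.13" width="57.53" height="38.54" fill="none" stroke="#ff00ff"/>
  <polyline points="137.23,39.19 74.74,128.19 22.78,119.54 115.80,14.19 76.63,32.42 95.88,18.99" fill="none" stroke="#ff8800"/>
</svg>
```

; Generated by LaserGRBL
G21
G90
G0 X73.55 Y48.24
M3 S133
G1 X19.59 Y29.99 F3763
G1 X91.20 Y120.33
G1 X133.12 Y133.31
G1 X43.01 Y89.66
M5
G0 X60.65 Y104.22
M3 S133
G1 X118.18 Y104.22 F3763
G1 X118.18 Y65.68
G1 X60.65 Y65.68
G1 X60.65 Y104.22
M5
G0 X137.23 Y108.16
M3 S497
G1 X74.74 Y19.16 F2170
G1 X22.78 Y27.81
G1 X115.80 Y133.16
G1 X76.63 Y114.93
G1 X95.88 Y128.36
M5
G0 X0.00 Y0.00

viewBox `0 0 160.34 147.35` with mm width/height → 1 unit = 1 mm. Flip: y_m = 147.35 − y_svg.

**Shape 1** — `<polyline>` open polyline, stroke `#ff00ff` → engrave (S133, F3763). Machine vertices: (73.55,48.24) → (19.59,29.99) → (91.20,120.33) → (133.12,133.31) → (43.01,89.66). Open path.

**Shape 2** — `<rect>` rectangle, stroke `#ff00ff` → engrave (S133, F3763). Machine vertices: (60.65,104.22) → (118.18,104.22) → (118.18,65.68) → (60.65,65.68) → (60.65,104.22). Closed: final G1 returns to the first vertex.

**Shape 3** — `<polyline>` open polyline, stroke `#ff8800` → score (S497, F2170). Machine vertices: (137.23,108.16) → (74.74,19.16) → (22.78,27.81) → (115.80,133.16) → (76.63,114.93) → (95.88,128.36). Open path.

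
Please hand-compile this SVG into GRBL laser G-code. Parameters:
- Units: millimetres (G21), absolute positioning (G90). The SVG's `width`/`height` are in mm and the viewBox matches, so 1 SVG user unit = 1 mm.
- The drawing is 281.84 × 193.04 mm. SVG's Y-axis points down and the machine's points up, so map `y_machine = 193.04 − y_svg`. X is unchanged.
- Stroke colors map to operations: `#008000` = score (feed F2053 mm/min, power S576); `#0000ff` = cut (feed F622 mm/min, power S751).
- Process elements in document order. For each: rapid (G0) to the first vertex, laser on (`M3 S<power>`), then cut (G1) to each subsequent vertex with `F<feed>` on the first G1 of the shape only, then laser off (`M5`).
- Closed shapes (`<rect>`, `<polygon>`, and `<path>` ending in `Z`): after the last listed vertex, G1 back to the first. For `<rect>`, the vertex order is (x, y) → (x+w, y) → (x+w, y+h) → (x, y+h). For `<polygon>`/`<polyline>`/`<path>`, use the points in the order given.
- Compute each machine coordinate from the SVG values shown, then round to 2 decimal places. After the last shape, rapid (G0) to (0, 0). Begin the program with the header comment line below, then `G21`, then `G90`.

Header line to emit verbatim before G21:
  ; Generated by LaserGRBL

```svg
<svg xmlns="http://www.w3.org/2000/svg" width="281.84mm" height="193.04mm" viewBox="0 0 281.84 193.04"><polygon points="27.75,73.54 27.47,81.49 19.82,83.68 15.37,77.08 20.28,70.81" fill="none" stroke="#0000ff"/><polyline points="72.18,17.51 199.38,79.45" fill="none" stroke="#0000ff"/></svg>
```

; Generated by LaserGRBL
G21
G90
G0 X27.75 Y119.50
M3 S751
G1 X27.47 Y111.55 F622
G1 X19.82 Y109.36
G1 X15.37 Y115.96
G1 X20.28 Y122.23
G1 X27.75 Y119.50
M5
G0 X72.18 Y175.53
M3 S751
G1 X199.38 Y113.59 F622
M5
G0 X0.00 Y0.00

Since the viewBox matches the mm dimensions, user units are millimetres directly. The only transform is the Y-flip y_m = 193.04 − y_svg.

Shape 1 is a regular polygon drawn with `<polygon>`. Its stroke #0000ff means cut at S751, F622. After flipping Y the toolpath is (27.75,119.50) → (27.47,111.55) → (19.82,109.36) → (15.37,115.96) → (20.28,122.23) → (27.75,119.50), returning to the start.

Shape 2 is a line segment drawn with `<polyline>`. Its stroke #0000ff means cut at S751, F622. After flipping Y the toolpath is (72.18,175.53) → (199.38,113.59).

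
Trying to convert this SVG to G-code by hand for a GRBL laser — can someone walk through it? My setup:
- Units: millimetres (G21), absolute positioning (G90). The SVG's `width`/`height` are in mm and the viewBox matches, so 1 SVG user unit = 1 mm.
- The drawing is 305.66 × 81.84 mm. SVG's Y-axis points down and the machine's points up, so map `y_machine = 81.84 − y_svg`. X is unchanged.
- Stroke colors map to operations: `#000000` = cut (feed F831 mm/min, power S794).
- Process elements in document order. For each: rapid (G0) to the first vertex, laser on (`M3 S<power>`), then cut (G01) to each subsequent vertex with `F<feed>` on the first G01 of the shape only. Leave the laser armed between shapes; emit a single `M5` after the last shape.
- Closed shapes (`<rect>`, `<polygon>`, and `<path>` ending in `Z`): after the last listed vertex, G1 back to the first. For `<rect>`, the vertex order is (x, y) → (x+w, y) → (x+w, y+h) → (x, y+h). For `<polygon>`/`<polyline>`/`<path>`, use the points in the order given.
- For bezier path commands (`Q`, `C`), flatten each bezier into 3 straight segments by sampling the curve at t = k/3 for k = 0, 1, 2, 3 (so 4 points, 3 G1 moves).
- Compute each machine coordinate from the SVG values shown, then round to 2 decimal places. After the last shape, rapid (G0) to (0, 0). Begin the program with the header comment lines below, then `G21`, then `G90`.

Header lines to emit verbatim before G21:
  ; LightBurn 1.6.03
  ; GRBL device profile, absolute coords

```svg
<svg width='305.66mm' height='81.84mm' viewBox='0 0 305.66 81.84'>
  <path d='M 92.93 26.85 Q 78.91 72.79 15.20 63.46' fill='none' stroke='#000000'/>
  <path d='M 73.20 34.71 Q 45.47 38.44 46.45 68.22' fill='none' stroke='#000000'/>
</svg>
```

viewBox `0 0 305.66 81.84` with mm width/height → 1 unit = 1 mm. Flip: y_m = 81.84 − y_svg.

**Shape 1** — `<path>` quadratic bezier, stroke `#000000` → cut (S794, F831). Control points (SVG): P0=(92.93,26.85), P1=(78.91,72.79), P2=(15.20,63.46); sampled at t=k/3. Machine vertices: (92.93,54.99) → (78.06,30.50) → (52.15,18.30) → (15.20,18.38). Open path.

**Shape 2** — `<path>` quadratic bezier, stroke `#000000` → cut (S794, F831). Control points (SVG): P0=(73.20,34.71), P1=(45.47,38.44), P2=(46.45,68.22); sampled at t=k/3. Machine vertices: (73.20,47.13) → (57.90,41.75) → (48.99,30.58) → (46.45,13.62). Open path.

; LightBurn 1.6.03
; GRBL device profile, absolute coords
G21
G90
G0 X92.93 Y54.99
M3 S794
G01 X78.06 Y30.50 F831
G01 X52.15 Y18.30
G01 X15.20 Y18.38
G0 X73.20 Y47.13
M3 S794
G01 X57.90 Y41.75 F831
G01 X48.99 Y30.58
G01 X46.45 Y13.62
M5
G0 X0.00 Y0.00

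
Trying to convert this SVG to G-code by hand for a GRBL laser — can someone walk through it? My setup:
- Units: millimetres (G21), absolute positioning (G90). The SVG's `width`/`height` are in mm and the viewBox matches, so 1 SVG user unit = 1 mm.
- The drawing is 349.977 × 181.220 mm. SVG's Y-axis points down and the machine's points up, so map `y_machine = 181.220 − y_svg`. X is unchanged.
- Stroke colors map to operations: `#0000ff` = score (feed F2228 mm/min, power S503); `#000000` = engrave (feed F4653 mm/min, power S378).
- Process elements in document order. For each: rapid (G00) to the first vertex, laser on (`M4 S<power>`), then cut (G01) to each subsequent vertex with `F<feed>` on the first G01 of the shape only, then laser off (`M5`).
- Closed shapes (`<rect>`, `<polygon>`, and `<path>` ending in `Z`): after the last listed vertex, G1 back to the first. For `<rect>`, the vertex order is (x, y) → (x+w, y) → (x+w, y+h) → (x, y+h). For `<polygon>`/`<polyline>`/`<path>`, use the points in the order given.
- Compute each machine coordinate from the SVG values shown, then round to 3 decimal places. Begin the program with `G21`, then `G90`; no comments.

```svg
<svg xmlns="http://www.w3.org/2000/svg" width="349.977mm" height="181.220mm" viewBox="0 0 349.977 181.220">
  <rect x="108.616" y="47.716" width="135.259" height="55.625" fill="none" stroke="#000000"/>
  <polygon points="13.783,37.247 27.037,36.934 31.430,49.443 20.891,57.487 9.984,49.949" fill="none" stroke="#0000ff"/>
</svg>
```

Since the viewBox matches the mm dimensions, user units are millimetres directly. The only transform is the Y-flip y_m = 181.220 − y_svg.

Shape 1 is a rectangle drawn with `<rect>`. Its stroke #000000 means engrave at S378, F4653. After flipping Y the toolpath is (108.616,133.504) → (243.875,133.504) → (243.875,77.879) → (108.616,77.879) → (108.616,133.504), returning to the start.

Shape 2 is a regular polygon drawn with `<polygon>`. Its stroke #0000ff means score at S503, F2228. After flipping Y the toolpath is (13.783,143.973) → (27.037,144.286) → (31.430,131.777) → (20.891,123.733) → (9.984,131.271) → (13.783,143.973), returning to the start.

G21
G90
G00 X108.616 Y133.504
M4 S378
G01 X243.875 Y133.504 F4653
G01 X243.875 Y77.879
G01 X108.616 Y77.879
G01 X108.616 Y133.504
M5
G00 X13.783 Y143.973
M4 S503
G01 X27.037 Y144.286 F2228
G01 X31.430 Y131.777
G01 X20.891 Y123.733
G01 X9.984 Y131.271
G01 X13.783 Y143.973
M5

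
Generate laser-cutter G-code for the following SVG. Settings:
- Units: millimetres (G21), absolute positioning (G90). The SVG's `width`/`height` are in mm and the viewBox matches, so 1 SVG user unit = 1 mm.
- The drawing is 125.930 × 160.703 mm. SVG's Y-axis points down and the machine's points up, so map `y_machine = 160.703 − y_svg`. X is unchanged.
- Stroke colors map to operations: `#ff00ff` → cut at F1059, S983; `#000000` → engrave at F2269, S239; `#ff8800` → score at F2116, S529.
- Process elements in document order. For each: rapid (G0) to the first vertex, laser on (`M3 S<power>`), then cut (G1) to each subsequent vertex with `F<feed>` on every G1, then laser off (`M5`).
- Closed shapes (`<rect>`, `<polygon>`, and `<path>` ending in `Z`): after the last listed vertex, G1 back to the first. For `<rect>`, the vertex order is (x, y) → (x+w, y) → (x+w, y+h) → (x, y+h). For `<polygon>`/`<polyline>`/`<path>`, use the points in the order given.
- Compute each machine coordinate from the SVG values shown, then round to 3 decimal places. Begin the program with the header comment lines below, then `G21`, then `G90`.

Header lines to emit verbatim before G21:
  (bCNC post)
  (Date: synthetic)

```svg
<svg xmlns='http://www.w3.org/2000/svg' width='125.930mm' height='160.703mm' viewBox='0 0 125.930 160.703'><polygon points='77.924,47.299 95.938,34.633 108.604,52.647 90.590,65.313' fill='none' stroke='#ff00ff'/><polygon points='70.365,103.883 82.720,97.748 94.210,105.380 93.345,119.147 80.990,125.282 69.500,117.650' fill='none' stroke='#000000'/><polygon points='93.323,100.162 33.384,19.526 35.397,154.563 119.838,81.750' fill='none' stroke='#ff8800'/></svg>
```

Since the viewBox matches the mm dimensions, user units are millimetres directly. The only transform is the Y-flip y_m = 160.703 − y_svg.

Shape 1 is a regular polygon drawn with `<polygon>`. Its stroke #ff00ff means cut at S983, F1059. After flipping Y the toolpath is (77.924,113.404) → (95.938,126.070) → (108.604,108.056) → (90.590,95.390) → (77.924,113.404), returning to the start.

Shape 2 is a regular polygon drawn with `<polygon>`. Its stroke #000000 means engrave at S239, F2269. After flipping Y the toolpath is (70.365,56.820) → (82.720,62.955) → (94.210,55.323) → (93.345,41.556) → (80.990,35.421) → (69.500,43.053) → (70.365,56.820), returning to the start.

Shape 3 is a closed polygon drawn with `<polygon>`. Its stroke #ff8800 means score at S529, F2116. After flipping Y the toolpath is (93.323,60.541) → (33.384,141.177) → (35.397,6.140) → (119.838,78.953) → (93.323,60.541), returning to the start.

(bCNC post)
(Date: synthetic)
G21
G90
G0 X77.924 Y113.404
M3 S983
G1 X95.938 Y126.070 F1059
G1 X108.604 Y108.056 F1059
G1 X90.590 Y95.390 F1059
G1 X77.924 Y113.404 F1059
M5
G0 X70.365 Y56.820
M3 S239
G1 X82.720 Y62.955 F2269
G1 X94.210 Y55.323 F2269
G1 X93.345 Y41.556 F2269
G1 X80.990 Y35.421 F2269
G1 X69.500 Y43.053 F2269
G1 X70.365 Y56.820 F2269
M5
G0 X93.323 Y60.541
M3 S529
G1 X33.384 Y141.177 F2116
G1 X35.397 Y6.140 F2116
G1 X119.838 Y78.953 F2116
G1 X93.323 Y60.541 F2116
M5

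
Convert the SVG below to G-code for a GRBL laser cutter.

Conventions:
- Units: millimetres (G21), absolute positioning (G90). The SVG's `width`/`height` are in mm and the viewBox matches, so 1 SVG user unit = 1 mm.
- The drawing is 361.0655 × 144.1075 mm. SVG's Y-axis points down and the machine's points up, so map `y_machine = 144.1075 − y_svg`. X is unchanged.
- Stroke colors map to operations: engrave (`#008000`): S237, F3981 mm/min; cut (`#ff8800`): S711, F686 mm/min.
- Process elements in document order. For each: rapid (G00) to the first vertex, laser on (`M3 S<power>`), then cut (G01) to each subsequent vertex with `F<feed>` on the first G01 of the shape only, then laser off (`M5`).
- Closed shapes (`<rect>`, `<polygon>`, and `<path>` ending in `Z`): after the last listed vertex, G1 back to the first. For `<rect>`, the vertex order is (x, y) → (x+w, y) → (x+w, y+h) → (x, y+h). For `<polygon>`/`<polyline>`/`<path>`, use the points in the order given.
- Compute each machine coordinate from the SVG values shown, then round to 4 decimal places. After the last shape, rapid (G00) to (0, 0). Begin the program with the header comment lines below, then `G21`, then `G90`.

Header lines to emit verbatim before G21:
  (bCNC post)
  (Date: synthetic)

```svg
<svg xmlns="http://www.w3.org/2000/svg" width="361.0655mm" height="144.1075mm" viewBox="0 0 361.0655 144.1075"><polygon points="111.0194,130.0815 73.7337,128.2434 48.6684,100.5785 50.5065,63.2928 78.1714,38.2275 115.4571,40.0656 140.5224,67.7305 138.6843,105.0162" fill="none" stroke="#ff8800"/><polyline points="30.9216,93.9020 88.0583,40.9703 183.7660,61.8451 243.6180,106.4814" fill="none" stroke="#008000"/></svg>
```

viewBox `0 0 361.0655 144.1075` with mm width/height → 1 unit = 1 mm. Flip: y_m = 144.1075 − y_svg.

**Shape 1** — `<polygon>` regular polygon, stroke `#ff8800` → cut (S711, F686). Machine vertices: (111.0194,14.0260) → (73.7337,15.8641) → (48.6684,43.5290) → (50.5065,80.8147) → (78.1714,105.8800) → (115.4571,104.0419) → (140.5224,76.3770) → (138.6843,39.0913) → (111.0194,14.0260). Closed: final G1 returns to the first vertex.

**Shape 2** — `<polyline>` open polyline, stroke `#008000` → engrave (S237, F3981). Machine vertices: (30.9216,50.2055) → (88.0583,103.1372) → (183.7660,82.2624) → (243.6180,37.6261). Open path.

(bCNC post)
(Date: synthetic)
G21
G90
G00 X111.0194 Y14.0260
M3 S711
G01 X73.7337 Y15.8641 F686
G01 X48.6684 Y43.5290
G01 X50.5065 Y80.8147
G01 X78.1714 Y105.8800
G01 X115.4571 Y104.0419
G01 X140.5224 Y76.3770
G01 X138.6843 Y39.0913
G01 X111.0194 Y14.0260
M5
G00 X30.9216 Y50.2055
M3 S237
G01 X88.0583 Y103.1372 F3981
G01 X183.7660 Y82.2624
G01 X243.6180 Y37.6261
M5
G00 X0.0000 Y0.0000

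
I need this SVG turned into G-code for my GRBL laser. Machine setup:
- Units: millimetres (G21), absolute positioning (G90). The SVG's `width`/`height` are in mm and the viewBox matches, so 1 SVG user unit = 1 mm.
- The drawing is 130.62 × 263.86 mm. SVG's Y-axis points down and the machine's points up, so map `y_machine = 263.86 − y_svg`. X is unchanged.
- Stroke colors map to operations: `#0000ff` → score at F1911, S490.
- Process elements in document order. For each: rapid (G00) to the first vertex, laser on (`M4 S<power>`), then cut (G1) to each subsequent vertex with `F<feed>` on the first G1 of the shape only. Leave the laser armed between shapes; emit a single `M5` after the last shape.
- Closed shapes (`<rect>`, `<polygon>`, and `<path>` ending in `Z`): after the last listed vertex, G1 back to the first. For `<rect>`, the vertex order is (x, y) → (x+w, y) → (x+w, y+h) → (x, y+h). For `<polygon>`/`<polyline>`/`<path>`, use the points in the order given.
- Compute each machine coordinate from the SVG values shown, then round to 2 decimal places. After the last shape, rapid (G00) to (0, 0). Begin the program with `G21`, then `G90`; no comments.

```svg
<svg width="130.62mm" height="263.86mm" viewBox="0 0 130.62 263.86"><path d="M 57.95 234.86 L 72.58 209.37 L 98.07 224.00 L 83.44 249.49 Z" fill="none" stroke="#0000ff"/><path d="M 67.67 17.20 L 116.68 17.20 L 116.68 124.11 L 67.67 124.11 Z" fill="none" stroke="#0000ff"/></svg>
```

G21
G90
G00 X57.95 Y29.00
M4 S490
G1 X72.58 Y54.49 F1911
G1 X98.07 Y39.86
G1 X83.44 Y14.37
G1 X57.95 Y29.00
G00 X67.67 Y246.66
M4 S490
G1 X116.68 Y246.66 F1911
G1 X116.68 Y139.75
G1 X67.67 Y139.75
G1 X67.67 Y246.66
M5
G00 X0.00 Y0.00

1 u = 1 mm; y_m = 263.86 − y.

[1] `<path>` regular polygon, #0000ff→score S490 F1911: (57.95,29.00) → (72.58,54.49) → (98.07,39.86) → (83.44,14.37) → (57.95,29.00) (closed)

[2] `<path>` rectangle, #0000ff→score S490 F1911: (67.67,246.66) → (116.68,246.66) → (116.68,139.75) → (67.67,139.75) → (67.67,246.66) (closed)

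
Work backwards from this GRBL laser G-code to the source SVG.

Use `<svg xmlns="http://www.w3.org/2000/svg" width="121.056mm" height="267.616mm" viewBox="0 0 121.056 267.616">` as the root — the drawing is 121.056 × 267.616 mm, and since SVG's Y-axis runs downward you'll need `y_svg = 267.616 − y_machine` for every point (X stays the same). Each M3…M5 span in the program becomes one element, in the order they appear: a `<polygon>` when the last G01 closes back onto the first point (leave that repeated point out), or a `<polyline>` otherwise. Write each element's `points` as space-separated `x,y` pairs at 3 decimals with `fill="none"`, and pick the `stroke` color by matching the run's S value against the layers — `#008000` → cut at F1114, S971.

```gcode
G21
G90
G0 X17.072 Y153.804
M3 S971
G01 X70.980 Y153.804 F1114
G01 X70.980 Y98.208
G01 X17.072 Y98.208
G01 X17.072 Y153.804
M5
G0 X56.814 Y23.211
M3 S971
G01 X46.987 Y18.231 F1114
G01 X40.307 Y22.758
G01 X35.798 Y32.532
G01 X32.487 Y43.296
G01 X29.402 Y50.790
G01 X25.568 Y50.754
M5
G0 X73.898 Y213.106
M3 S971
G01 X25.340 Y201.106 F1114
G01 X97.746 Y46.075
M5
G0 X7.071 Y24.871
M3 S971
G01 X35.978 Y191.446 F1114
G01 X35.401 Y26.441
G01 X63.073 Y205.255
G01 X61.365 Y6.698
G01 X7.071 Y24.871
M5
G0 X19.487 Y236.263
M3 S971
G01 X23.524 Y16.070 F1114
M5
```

y_svg = 267.616 − y_m. Every run uses S971, so all elements get stroke `#008000` (cut).

[1] closed run; points: 17.072,113.812 70.980,113.812 70.980,169.408 17.072,169.408

[2] open run; points: 56.814,244.405 46.987,249.385 40.307,244.858 35.798,235.084 32.487,224.320 29.402,216.826 25.568,216.862

[3] open run; points: 73.898,54.510 25.340,66.510 97.746,221.541

[4] closed run; points: 7.071,242.745 35.978,76.170 35.401,241.175 63.073,62.361 61.365,260.918

[5] open run; points: 19.487,31.353 23.524,251.546

<svg xmlns="http://www.w3.org/2000/svg" width="121.056mm" height="267.616mm" viewBox="0 0 121.056 267.616">
  <polygon points="17.072,113.812 70.980,113.812 70.980,169.408 17.072,169.408" fill="none" stroke="#008000"/>
  <polyline points="56.814,244.405 46.987,249.385 40.307,244.858 35.798,235.084 32.487,224.320 29.402,216.826 25.568,216.862" fill="none" stroke="#008000"/>
  <polyline points="73.898,54.510 25.340,66.510 97.746,221.541" fill="none" stroke="#008000"/>
  <polygon points="7.071,242.745 35.978,76.170 35.401,241.175 63.073,62.361 61.365,260.918" fill="none" stroke="#008000"/>
  <polyline points="19.487,31.353 23.524,251.546" fill="none" stroke="#008000"/>
</svg>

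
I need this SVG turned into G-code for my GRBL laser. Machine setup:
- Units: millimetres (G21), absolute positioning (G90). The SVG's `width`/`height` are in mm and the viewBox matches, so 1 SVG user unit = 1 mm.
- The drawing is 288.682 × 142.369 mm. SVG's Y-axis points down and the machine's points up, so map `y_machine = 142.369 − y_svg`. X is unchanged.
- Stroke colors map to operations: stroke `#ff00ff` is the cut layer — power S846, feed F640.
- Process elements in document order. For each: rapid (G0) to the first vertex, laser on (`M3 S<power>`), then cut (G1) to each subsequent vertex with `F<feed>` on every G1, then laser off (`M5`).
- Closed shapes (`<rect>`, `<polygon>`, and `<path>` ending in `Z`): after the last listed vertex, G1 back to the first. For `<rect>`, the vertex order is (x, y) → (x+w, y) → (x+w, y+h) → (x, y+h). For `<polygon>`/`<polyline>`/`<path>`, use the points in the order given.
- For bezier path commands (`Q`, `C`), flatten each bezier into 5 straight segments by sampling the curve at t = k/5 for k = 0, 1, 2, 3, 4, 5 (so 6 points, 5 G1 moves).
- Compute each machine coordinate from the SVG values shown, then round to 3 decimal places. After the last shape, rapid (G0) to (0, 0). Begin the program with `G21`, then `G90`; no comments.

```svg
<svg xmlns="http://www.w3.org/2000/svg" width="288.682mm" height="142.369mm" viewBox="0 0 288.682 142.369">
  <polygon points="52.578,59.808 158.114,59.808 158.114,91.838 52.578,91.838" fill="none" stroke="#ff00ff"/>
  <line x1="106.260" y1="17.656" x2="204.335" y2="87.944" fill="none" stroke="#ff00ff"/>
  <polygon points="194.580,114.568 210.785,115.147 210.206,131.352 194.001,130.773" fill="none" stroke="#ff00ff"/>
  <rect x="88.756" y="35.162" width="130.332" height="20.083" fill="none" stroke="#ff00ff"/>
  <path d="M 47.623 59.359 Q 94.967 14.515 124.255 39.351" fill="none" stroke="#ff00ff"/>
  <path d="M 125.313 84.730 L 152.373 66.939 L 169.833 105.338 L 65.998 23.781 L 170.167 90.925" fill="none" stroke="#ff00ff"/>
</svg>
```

Since the viewBox matches the mm dimensions, user units are millimetres directly. The only transform is the Y-flip y_m = 142.369 − y_svg.

Shape 1 is a rectangle drawn with `<polygon>`. Its stroke #ff00ff means cut at S846, F640. After flipping Y the toolpath is (52.578,82.561) → (158.114,82.561) → (158.114,50.531) → (52.578,50.531) → (52.578,82.561), returning to the start.

Shape 2 is a line segment drawn with `<line>`. Its stroke #ff00ff means cut at S846, F640. After flipping Y the toolpath is (106.260,124.713) → (204.335,54.425).

Shape 3 is a regular polygon drawn with `<polygon>`. Its stroke #ff00ff means cut at S846, F640. After flipping Y the toolpath is (194.580,27.801) → (210.785,27.222) → (210.206,11.017) → (194.001,11.596) → (194.580,27.801), returning to the start.

Shape 4 is a rectangle drawn with `<rect>`. Its stroke #ff00ff means cut at S846, F640. After flipping Y the toolpath is (88.756,107.207) → (219.088,107.207) → (219.088,87.124) → (88.756,87.124) → (88.756,107.207), returning to the start.

Shape 5 is a quadratic bezier drawn with `<path>`. Its stroke #ff00ff means cut at S846, F640. After flipping Y the toolpath is (47.623,83.010) → (65.838,98.160) → (82.609,107.736) → (97.936,111.738) → (111.818,110.165) → (124.255,103.018).

Shape 6 is a open polyline drawn with `<path>`. Its stroke #ff00ff means cut at S846, F640. After flipping Y the toolpath is (125.313,57.639) → (152.373,75.430) → (169.833,37.031) → (65.998,118.588) → (170.167,51.444).

G21
G90
G0 X52.578 Y82.561
M3 S846
G1 X158.114 Y82.561 F640
G1 X158.114 Y50.531 F640
G1 X52.578 Y50.531 F640
G1 X52.578 Y82.561 F640
M5
G0 X106.260 Y124.713
M3 S846
G1 X204.335 Y54.425 F640
M5
G0 X194.580 Y27.801
M3 S846
G1 X210.785 Y27.222 F640
G1 X210.206 Y11.017 F640
G1 X194.001 Y11.596 F640
G1 X194.580 Y27.801 F640
M5
G0 X88.756 Y107.207
M3 S846
G1 X219.088 Y107.207 F640
G1 X219.088 Y87.124 F640
G1 X88.756 Y87.124 F640
G1 X88.756 Y107.207 F640
M5
G0 X47.623 Y83.010
M3 S846
G1 X65.838 Y98.160 F640
G1 X82.609 Y107.736 F640
G1 X97.936 Y111.738 F640
G1 X111.818 Y110.165 F640
G1 X124.255 Y103.018 F640
M5
G0 X125.313 Y57.639
M3 S846
G1 X152.373 Y75.430 F640
G1 X169.833 Y37.031 F640
G1 X65.998 Y118.588 F640
G1 X170.167 Y51.444 F640
M5
G0 X0.000 Y0.000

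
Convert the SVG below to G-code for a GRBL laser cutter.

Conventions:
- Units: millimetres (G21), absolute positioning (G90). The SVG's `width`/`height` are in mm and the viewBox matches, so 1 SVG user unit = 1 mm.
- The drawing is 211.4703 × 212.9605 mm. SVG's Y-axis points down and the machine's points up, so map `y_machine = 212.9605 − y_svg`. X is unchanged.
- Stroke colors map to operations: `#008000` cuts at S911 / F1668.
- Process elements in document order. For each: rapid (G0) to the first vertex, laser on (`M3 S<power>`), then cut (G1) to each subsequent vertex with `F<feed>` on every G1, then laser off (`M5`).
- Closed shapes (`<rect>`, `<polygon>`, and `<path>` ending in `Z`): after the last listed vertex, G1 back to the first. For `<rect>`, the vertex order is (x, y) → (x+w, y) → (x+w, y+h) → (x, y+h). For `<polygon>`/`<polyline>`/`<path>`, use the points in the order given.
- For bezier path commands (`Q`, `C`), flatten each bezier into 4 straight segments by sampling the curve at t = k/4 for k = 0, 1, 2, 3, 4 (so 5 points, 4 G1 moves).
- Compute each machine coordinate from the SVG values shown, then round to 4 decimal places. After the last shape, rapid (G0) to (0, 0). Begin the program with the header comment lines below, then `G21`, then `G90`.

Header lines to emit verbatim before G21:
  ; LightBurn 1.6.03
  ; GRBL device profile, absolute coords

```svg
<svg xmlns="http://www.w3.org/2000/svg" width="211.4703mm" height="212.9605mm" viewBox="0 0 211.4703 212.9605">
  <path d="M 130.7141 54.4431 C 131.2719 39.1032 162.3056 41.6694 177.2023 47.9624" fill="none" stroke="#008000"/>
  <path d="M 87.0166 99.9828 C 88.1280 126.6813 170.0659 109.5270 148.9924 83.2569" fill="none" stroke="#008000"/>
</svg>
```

viewBox `0 0 211.4703 212.9605` with mm width/height → 1 unit = 1 mm. Flip: y_m = 212.9605 − y_svg.

**Shape 1** — `<path>` cubic bezier, stroke `#008000` → cut (S911, F1668). Control points (SVG): P0=(130.7141,54.4431), P1=(131.2719,39.1032), P2=(162.3056,41.6694), P3=(177.2023,47.9624); sampled at t=k/4. Machine vertices: (130.7141,158.5174) → (136.1184,166.8865) → (148.5811,169.8701) → (163.7324,168.7975) → (177.2023,164.9981). Open path.

**Shape 2** — `<path>` cubic bezier, stroke `#008000` → cut (S911, F1668). Control points (SVG): P0=(87.0166,99.9828), P1=(88.1280,126.6813), P2=(170.0659,109.5270), P3=(148.9924,83.2569); sampled at t=k/4. Machine vertices: (87.0166,112.9777) → (100.1327,100.6335) → (126.3238,101.4774) → (148.3554,112.2530) → (148.9924,129.7036). Open path.

; LightBurn 1.6.03
; GRBL device profile, absolute coords
G21
G90
G0 X130.7141 Y158.5174
M3 S911
G1 X136.1184 Y166.8865 F1668
G1 X148.5811 Y169.8701 F1668
G1 X163.7324 Y168.7975 F1668
G1 X177.2023 Y164.9981 F1668
M5
G0 X87.0166 Y112.9777
M3 S911
G1 X100.1327 Y100.6335 F1668
G1 X126.3238 Y101.4774 F1668
G1 X148.3554 Y112.2530 F1668
G1 X148.9924 Y129.7036 F1668
M5
G0 X0.0000 Y0.0000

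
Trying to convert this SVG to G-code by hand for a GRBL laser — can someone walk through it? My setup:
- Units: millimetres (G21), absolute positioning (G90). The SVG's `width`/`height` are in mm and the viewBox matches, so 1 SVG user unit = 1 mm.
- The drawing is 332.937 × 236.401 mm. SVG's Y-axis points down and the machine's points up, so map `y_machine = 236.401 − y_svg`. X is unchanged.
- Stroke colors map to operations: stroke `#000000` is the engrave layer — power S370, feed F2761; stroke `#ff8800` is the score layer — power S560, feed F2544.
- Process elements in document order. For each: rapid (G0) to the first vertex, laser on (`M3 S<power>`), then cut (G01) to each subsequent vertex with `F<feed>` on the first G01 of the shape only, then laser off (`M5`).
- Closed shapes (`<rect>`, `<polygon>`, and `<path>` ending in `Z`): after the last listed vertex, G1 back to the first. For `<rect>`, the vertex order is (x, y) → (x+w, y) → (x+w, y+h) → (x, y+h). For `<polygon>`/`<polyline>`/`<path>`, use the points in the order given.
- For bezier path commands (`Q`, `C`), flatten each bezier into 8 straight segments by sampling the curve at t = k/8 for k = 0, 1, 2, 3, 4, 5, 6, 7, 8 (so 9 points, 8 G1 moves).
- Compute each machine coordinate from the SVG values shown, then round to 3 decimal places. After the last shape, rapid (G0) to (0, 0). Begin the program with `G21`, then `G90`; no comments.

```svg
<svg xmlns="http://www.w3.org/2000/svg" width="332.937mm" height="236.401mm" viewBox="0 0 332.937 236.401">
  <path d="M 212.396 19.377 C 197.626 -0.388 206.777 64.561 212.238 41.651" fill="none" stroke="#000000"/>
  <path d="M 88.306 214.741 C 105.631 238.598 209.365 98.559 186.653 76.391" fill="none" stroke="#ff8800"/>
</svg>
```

viewBox `0 0 332.937 236.401` with mm width/height → 1 unit = 1 mm. Flip: y_m = 236.401 − y_svg.

**Shape 1** — `<path>` cubic bezier, stroke `#000000` → engrave (S370, F2761). Control points (SVG): P0=(212.396,19.377), P1=(197.626,-0.388), P2=(206.777,64.561), P3=(212.238,41.651); sampled at t=k/8. Machine vertices: (212.396,217.024) → (207.925,220.802) → (205.372,218.660) → (204.415,212.621) → (204.730,204.708) → (205.994,196.941) → (207.882,191.345) → (210.071,189.940) → (212.238,194.750). Open path.

**Shape 2** — `<path>` cubic bezier, stroke `#ff8800` → score (S560, F2544). Control points (SVG): P0=(88.306,214.741), P1=(105.631,238.598), P2=(209.365,98.559), P3=(186.653,76.391); sampled at t=k/8. Machine vertices: (88.306,21.660) → (98.438,19.846) → (114.176,30.095) → (133.026,49.106) → (152.493,73.576) → (170.084,100.203) → (183.304,125.686) → (189.659,146.722) → (186.653,160.010). Open path.

G21
G90
G0 X212.396 Y217.024
M3 S370
G01 X207.925 Y220.802 F2761
G01 X205.372 Y218.660
G01 X204.415 Y212.621
G01 X204.730 Y204.708
G01 X205.994 Y196.941
G01 X207.882 Y191.345
G01 X210.071 Y189.940
G01 X212.238 Y194.750
M5
G0 X88.306 Y21.660
M3 S560
G01 X98.438 Y19.846 F2544
G01 X114.176 Y30.095
G01 X133.026 Y49.106
G01 X152.493 Y73.576
G01 X170.084 Y100.203
G01 X183.304 Y125.686
G01 X189.659 Y146.722
G01 X186.653 Y160.010
M5
G0 X0.000 Y0.000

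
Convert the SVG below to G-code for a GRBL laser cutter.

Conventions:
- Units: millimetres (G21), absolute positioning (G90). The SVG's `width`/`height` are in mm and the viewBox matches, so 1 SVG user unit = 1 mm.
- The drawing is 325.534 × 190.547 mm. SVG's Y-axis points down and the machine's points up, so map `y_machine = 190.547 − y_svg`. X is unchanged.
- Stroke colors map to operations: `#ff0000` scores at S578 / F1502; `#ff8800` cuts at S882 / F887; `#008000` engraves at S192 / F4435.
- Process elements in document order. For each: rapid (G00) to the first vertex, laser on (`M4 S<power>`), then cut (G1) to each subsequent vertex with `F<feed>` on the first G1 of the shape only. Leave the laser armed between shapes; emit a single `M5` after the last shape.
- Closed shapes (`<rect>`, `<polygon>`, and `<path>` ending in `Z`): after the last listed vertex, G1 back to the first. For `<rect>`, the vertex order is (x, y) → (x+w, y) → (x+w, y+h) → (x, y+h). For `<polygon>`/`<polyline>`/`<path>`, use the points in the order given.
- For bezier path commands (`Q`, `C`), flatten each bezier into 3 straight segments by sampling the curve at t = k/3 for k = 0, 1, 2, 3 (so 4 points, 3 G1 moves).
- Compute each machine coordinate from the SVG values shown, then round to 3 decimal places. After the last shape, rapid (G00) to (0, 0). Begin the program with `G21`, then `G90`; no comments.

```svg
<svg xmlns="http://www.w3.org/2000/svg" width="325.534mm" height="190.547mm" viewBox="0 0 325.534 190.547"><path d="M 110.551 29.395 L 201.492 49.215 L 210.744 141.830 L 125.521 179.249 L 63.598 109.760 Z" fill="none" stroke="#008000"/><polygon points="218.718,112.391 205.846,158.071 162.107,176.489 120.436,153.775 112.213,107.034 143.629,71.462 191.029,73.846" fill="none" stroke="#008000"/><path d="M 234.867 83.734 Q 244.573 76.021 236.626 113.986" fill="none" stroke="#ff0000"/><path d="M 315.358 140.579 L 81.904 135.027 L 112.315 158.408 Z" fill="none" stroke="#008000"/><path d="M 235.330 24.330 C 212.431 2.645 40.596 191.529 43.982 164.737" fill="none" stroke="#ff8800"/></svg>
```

1 u = 1 mm; y_m = 190.547 − y.

[1] `<path>` regular polygon, #008000→engrave S192 F4435: (110.551,161.152) → (201.492,141.332) → (210.744,48.717) → (125.521,11.298) → (63.598,80.787) → (110.551,161.152) (closed)

[2] `<polygon>` regular polygon, #008000→engrave S192 F4435: (218.718,78.156) → (205.846,32.476) → (162.107,14.058) → (120.436,36.772) → (112.213,83.513) → (143.629,119.085) → (191.029,116.701) → (218.718,78.156) (closed)

[3] `<path>` quadratic bezier, #ff0000→score S578 F1502: (234.867,106.813) → (239.376,106.880) → (239.963,96.796) → (236.626,76.561)

[4] `<path>` closed polygon, #008000→engrave S192 F4435: (315.358,49.968) → (81.904,55.520) → (112.315,32.139) → (315.358,49.968) (closed)

[5] `<path>` cubic bezier, #ff8800→cut S882 F887: (235.330,166.217) → (174.791,133.499) → (86.997,55.123) → (43.982,25.810)

G21
G90
G00 X110.551 Y161.152
M4 S192
G1 X201.492 Y141.332 F4435
G1 X210.744 Y48.717
G1 X125.521 Y11.298
G1 X63.598 Y80.787
G1 X110.551 Y161.152
G00 X218.718 Y78.156
M4 S192
G1 X205.846 Y32.476 F4435
G1 X162.107 Y14.058
G1 X120.436 Y36.772
G1 X112.213 Y83.513
G1 X143.629 Y119.085
G1 X191.029 Y116.701
G1 X218.718 Y78.156
G00 X234.867 Y106.813
M4 S578
G1 X239.376 Y106.880 F1502
G1 X239.963 Y96.796
G1 X236.626 Y76.561
G00 X315.358 Y49.968
M4 S192
G1 X81.904 Y55.520 F4435
G1 X112.315 Y32.139
G1 X315.358 Y49.968
G00 X235.330 Y166.217
M4 S882
G1 X174.791 Y133.499 F887
G1 X86.997 Y55.123
G1 X43.982 Y25.810
M5
G00 X0.000 Y0.000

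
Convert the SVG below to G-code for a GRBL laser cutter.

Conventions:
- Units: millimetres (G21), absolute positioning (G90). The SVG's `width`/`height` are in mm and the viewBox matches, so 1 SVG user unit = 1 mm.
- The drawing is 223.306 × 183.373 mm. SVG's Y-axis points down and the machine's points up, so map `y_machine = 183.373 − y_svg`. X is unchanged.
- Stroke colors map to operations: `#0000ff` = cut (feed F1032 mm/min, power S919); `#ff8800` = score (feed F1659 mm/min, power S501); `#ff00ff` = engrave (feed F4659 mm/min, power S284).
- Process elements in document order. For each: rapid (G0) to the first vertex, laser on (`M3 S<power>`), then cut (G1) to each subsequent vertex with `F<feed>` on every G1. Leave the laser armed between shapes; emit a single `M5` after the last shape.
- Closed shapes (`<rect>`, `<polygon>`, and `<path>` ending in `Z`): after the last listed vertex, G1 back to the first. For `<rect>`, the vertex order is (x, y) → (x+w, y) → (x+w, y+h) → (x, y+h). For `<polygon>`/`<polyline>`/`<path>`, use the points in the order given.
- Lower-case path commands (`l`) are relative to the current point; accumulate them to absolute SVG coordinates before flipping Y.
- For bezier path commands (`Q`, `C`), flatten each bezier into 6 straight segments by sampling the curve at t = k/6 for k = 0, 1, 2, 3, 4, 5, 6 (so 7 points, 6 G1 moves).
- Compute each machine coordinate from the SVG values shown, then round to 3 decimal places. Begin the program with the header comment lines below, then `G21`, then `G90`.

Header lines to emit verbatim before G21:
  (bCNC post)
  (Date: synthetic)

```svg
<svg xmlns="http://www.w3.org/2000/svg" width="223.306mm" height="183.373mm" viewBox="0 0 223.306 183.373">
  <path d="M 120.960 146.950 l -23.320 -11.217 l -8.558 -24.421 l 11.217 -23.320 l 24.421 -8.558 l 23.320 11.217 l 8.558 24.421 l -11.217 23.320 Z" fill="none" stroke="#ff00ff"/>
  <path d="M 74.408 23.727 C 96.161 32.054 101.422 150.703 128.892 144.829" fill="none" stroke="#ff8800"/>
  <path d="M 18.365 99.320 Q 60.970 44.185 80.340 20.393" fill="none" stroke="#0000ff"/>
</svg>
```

(bCNC post)
(Date: synthetic)
G21
G90
G0 X120.960 Y36.423
M3 S284
G1 X97.640 Y47.640 F4659
G1 X89.082 Y72.061 F4659
G1 X100.299 Y95.381 F4659
G1 X124.720 Y103.939 F4659
G1 X148.040 Y92.722 F4659
G1 X156.598 Y68.301 F4659
G1 X145.381 Y44.981 F4659
G1 X120.960 Y36.423 F4659
G0 X74.408 Y159.646
M3 S501
G1 X84.089 Y147.376 F1659
G1 X92.097 Y123.243 F1659
G1 X99.506 Y93.770 F1659
G1 X107.392 Y65.480 F1659
G1 X116.829 Y44.897 F1659
G1 X128.892 Y38.544 F1659
G0 X18.365 Y84.053
M3 S919
G1 X31.921 Y101.561 F1032
G1 X44.187 Y117.327 F1032
G1 X55.161 Y131.352 F1032
G1 X64.845 Y143.636 F1032
G1 X73.238 Y154.179 F1032
G1 X80.340 Y162.980 F1032
M5

viewBox `0 0 223.306 183.373` with mm width/height → 1 unit = 1 mm. Flip: y_m = 183.373 − y_svg.

**Shape 1** — `<path>` regular polygon, stroke `#ff00ff` → engrave (S284, F4659). Machine vertices: (120.960,36.423) → (97.640,47.640) → (89.082,72.061) → (100.299,95.381) → (124.720,103.939) → (148.040,92.722) → (156.598,68.301) → (145.381,44.981) → (120.960,36.423). Closed: final G1 returns to the first vertex.

**Shape 2** — `<path>` cubic bezier, stroke `#ff8800` → score (S501, F1659). Control points (SVG): P0=(74.408,23.727), P1=(96.161,32.054), P2=(101.422,150.703), P3=(128.892,144.829); sampled at t=k/6. Machine vertices: (74.408,159.646) → (84.089,147.376) → (92.097,123.243) → (99.506,93.770) → (107.392,65.480) → (116.829,44.897) → (128.892,38.544). Open path.

**Shape 3** — `<path>` quadratic bezier, stroke `#0000ff` → cut (S919, F1032). Control points (SVG): P0=(18.365,99.320), P1=(60.970,44.185), P2=(80.340,20.393); sampled at t=k/6. Machine vertices: (18.365,84.053) → (31.921,101.561) → (44.187,117.327) → (55.161,131.352) → (64.845,143.636) → (73.238,154.179) → (80.340,162.980). Open path.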